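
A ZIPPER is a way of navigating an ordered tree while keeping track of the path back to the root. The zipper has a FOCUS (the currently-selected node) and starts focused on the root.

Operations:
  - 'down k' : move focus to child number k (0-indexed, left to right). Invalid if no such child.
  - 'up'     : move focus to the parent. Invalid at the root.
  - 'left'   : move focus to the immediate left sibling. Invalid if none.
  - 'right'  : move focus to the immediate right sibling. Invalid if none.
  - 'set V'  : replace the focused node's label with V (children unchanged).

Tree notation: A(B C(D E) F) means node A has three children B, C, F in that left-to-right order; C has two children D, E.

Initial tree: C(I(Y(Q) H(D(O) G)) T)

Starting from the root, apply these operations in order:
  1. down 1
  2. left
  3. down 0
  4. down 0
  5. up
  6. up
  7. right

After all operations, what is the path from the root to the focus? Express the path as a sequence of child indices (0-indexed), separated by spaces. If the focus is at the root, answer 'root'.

Answer: 1

Derivation:
Step 1 (down 1): focus=T path=1 depth=1 children=[] left=['I'] right=[] parent=C
Step 2 (left): focus=I path=0 depth=1 children=['Y', 'H'] left=[] right=['T'] parent=C
Step 3 (down 0): focus=Y path=0/0 depth=2 children=['Q'] left=[] right=['H'] parent=I
Step 4 (down 0): focus=Q path=0/0/0 depth=3 children=[] left=[] right=[] parent=Y
Step 5 (up): focus=Y path=0/0 depth=2 children=['Q'] left=[] right=['H'] parent=I
Step 6 (up): focus=I path=0 depth=1 children=['Y', 'H'] left=[] right=['T'] parent=C
Step 7 (right): focus=T path=1 depth=1 children=[] left=['I'] right=[] parent=C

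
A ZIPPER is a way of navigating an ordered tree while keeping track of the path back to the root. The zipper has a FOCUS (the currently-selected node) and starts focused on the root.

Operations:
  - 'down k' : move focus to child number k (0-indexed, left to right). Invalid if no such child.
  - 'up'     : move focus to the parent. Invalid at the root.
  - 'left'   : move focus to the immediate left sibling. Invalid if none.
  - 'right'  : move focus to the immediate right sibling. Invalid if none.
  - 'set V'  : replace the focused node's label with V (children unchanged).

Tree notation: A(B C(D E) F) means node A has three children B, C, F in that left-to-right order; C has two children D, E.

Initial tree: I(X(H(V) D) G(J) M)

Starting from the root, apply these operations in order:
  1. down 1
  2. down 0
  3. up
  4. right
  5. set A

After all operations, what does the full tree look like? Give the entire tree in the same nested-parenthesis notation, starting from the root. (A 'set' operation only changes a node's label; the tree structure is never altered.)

Answer: I(X(H(V) D) G(J) A)

Derivation:
Step 1 (down 1): focus=G path=1 depth=1 children=['J'] left=['X'] right=['M'] parent=I
Step 2 (down 0): focus=J path=1/0 depth=2 children=[] left=[] right=[] parent=G
Step 3 (up): focus=G path=1 depth=1 children=['J'] left=['X'] right=['M'] parent=I
Step 4 (right): focus=M path=2 depth=1 children=[] left=['X', 'G'] right=[] parent=I
Step 5 (set A): focus=A path=2 depth=1 children=[] left=['X', 'G'] right=[] parent=I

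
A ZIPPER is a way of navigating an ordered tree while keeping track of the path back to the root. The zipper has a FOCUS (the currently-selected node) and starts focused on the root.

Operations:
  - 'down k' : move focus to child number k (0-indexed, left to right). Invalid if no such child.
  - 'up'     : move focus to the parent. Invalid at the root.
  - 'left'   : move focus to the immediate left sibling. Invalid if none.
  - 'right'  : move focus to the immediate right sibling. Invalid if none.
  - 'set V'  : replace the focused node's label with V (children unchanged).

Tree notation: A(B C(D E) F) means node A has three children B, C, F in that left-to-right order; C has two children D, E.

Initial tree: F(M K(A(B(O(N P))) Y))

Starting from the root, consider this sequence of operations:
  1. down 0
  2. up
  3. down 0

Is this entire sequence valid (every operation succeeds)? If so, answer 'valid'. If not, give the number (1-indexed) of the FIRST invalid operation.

Answer: valid

Derivation:
Step 1 (down 0): focus=M path=0 depth=1 children=[] left=[] right=['K'] parent=F
Step 2 (up): focus=F path=root depth=0 children=['M', 'K'] (at root)
Step 3 (down 0): focus=M path=0 depth=1 children=[] left=[] right=['K'] parent=F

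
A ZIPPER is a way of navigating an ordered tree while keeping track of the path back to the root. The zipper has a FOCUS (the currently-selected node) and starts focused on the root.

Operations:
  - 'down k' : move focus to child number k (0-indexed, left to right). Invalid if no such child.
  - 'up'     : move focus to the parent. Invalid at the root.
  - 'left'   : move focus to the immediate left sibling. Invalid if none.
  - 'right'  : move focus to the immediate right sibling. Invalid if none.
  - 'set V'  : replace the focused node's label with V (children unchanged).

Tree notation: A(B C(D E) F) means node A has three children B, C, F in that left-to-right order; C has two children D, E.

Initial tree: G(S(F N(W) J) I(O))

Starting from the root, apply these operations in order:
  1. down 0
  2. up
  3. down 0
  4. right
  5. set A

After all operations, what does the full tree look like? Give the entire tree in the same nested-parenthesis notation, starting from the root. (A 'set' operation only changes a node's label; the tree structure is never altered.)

Step 1 (down 0): focus=S path=0 depth=1 children=['F', 'N', 'J'] left=[] right=['I'] parent=G
Step 2 (up): focus=G path=root depth=0 children=['S', 'I'] (at root)
Step 3 (down 0): focus=S path=0 depth=1 children=['F', 'N', 'J'] left=[] right=['I'] parent=G
Step 4 (right): focus=I path=1 depth=1 children=['O'] left=['S'] right=[] parent=G
Step 5 (set A): focus=A path=1 depth=1 children=['O'] left=['S'] right=[] parent=G

Answer: G(S(F N(W) J) A(O))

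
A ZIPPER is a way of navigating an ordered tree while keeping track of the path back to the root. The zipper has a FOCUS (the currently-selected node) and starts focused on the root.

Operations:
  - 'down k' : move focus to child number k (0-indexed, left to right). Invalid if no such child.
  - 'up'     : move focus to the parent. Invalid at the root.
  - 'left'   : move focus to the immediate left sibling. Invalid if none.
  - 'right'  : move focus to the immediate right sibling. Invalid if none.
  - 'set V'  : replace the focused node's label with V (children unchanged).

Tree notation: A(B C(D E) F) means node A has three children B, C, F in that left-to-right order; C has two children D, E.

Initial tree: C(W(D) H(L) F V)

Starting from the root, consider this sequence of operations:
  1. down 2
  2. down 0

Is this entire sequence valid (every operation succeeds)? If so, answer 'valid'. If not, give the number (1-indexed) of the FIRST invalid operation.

Step 1 (down 2): focus=F path=2 depth=1 children=[] left=['W', 'H'] right=['V'] parent=C
Step 2 (down 0): INVALID

Answer: 2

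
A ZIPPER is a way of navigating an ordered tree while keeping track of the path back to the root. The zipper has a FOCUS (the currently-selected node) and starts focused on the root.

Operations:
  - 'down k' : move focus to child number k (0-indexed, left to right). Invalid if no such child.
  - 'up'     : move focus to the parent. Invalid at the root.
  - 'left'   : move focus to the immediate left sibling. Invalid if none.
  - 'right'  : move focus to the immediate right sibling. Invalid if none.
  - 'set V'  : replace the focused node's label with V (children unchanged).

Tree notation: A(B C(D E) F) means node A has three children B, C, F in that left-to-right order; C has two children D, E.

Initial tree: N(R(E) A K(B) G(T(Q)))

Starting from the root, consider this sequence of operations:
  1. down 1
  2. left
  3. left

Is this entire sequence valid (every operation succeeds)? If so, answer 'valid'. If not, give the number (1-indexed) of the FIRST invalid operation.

Step 1 (down 1): focus=A path=1 depth=1 children=[] left=['R'] right=['K', 'G'] parent=N
Step 2 (left): focus=R path=0 depth=1 children=['E'] left=[] right=['A', 'K', 'G'] parent=N
Step 3 (left): INVALID

Answer: 3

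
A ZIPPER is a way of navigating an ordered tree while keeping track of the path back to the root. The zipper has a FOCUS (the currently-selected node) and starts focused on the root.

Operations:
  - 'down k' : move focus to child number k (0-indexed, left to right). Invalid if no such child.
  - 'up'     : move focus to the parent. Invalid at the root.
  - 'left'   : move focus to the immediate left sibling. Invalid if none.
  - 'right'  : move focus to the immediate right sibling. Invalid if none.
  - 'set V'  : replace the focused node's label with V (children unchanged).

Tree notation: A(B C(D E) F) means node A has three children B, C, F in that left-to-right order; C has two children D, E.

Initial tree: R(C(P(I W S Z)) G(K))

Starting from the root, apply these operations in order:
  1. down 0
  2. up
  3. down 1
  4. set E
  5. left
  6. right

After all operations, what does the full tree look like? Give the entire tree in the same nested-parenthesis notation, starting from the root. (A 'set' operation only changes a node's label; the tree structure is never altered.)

Step 1 (down 0): focus=C path=0 depth=1 children=['P'] left=[] right=['G'] parent=R
Step 2 (up): focus=R path=root depth=0 children=['C', 'G'] (at root)
Step 3 (down 1): focus=G path=1 depth=1 children=['K'] left=['C'] right=[] parent=R
Step 4 (set E): focus=E path=1 depth=1 children=['K'] left=['C'] right=[] parent=R
Step 5 (left): focus=C path=0 depth=1 children=['P'] left=[] right=['E'] parent=R
Step 6 (right): focus=E path=1 depth=1 children=['K'] left=['C'] right=[] parent=R

Answer: R(C(P(I W S Z)) E(K))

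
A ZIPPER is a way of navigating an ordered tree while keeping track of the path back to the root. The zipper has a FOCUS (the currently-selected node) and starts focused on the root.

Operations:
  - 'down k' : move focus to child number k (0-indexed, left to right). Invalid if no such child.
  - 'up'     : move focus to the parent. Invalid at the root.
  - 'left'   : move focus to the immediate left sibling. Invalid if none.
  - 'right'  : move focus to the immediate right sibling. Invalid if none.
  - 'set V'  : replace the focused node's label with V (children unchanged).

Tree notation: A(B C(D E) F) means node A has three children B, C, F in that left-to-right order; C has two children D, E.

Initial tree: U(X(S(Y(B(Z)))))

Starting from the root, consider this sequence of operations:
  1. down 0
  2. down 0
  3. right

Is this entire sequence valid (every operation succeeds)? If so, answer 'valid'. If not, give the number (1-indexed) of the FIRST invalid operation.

Answer: 3

Derivation:
Step 1 (down 0): focus=X path=0 depth=1 children=['S'] left=[] right=[] parent=U
Step 2 (down 0): focus=S path=0/0 depth=2 children=['Y'] left=[] right=[] parent=X
Step 3 (right): INVALID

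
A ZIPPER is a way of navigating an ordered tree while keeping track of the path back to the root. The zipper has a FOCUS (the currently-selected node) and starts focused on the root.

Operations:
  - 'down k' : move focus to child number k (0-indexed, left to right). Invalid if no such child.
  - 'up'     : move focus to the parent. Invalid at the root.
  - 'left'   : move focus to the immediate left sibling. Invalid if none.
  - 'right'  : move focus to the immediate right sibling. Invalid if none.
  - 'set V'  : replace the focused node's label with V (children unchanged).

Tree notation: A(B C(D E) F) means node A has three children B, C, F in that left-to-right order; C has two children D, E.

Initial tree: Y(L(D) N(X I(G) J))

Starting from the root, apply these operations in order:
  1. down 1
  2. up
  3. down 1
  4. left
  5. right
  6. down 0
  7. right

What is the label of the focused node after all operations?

Answer: I

Derivation:
Step 1 (down 1): focus=N path=1 depth=1 children=['X', 'I', 'J'] left=['L'] right=[] parent=Y
Step 2 (up): focus=Y path=root depth=0 children=['L', 'N'] (at root)
Step 3 (down 1): focus=N path=1 depth=1 children=['X', 'I', 'J'] left=['L'] right=[] parent=Y
Step 4 (left): focus=L path=0 depth=1 children=['D'] left=[] right=['N'] parent=Y
Step 5 (right): focus=N path=1 depth=1 children=['X', 'I', 'J'] left=['L'] right=[] parent=Y
Step 6 (down 0): focus=X path=1/0 depth=2 children=[] left=[] right=['I', 'J'] parent=N
Step 7 (right): focus=I path=1/1 depth=2 children=['G'] left=['X'] right=['J'] parent=N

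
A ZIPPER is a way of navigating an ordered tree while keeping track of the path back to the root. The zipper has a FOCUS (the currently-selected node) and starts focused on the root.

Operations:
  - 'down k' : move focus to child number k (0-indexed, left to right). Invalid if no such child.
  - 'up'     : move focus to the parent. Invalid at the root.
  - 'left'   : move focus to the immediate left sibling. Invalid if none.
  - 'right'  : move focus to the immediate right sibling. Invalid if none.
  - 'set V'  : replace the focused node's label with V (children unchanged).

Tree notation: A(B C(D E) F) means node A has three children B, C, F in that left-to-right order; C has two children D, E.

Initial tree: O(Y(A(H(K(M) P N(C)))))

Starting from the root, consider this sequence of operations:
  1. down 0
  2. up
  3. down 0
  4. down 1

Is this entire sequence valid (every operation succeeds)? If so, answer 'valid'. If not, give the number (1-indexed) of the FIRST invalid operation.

Step 1 (down 0): focus=Y path=0 depth=1 children=['A'] left=[] right=[] parent=O
Step 2 (up): focus=O path=root depth=0 children=['Y'] (at root)
Step 3 (down 0): focus=Y path=0 depth=1 children=['A'] left=[] right=[] parent=O
Step 4 (down 1): INVALID

Answer: 4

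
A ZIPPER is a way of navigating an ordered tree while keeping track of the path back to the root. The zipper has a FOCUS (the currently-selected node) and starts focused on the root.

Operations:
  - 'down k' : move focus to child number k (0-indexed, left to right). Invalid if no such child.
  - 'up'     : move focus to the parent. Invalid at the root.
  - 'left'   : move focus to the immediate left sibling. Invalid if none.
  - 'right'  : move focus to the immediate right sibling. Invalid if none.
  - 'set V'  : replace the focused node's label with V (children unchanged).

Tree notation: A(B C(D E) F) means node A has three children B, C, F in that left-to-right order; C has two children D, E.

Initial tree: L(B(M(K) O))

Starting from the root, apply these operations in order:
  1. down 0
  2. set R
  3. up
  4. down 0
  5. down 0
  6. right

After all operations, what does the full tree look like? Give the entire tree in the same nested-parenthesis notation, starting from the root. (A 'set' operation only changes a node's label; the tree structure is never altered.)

Answer: L(R(M(K) O))

Derivation:
Step 1 (down 0): focus=B path=0 depth=1 children=['M', 'O'] left=[] right=[] parent=L
Step 2 (set R): focus=R path=0 depth=1 children=['M', 'O'] left=[] right=[] parent=L
Step 3 (up): focus=L path=root depth=0 children=['R'] (at root)
Step 4 (down 0): focus=R path=0 depth=1 children=['M', 'O'] left=[] right=[] parent=L
Step 5 (down 0): focus=M path=0/0 depth=2 children=['K'] left=[] right=['O'] parent=R
Step 6 (right): focus=O path=0/1 depth=2 children=[] left=['M'] right=[] parent=R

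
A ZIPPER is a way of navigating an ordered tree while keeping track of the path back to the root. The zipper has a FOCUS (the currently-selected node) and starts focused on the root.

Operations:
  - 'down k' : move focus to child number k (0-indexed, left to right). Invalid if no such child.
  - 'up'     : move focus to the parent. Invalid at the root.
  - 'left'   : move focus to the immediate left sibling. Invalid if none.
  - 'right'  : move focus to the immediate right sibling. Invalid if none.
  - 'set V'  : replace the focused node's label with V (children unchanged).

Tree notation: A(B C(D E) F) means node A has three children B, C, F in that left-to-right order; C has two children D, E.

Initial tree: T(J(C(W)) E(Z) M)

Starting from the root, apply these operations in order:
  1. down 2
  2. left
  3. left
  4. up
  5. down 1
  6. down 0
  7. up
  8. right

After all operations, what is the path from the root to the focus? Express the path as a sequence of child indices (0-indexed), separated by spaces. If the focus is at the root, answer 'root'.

Step 1 (down 2): focus=M path=2 depth=1 children=[] left=['J', 'E'] right=[] parent=T
Step 2 (left): focus=E path=1 depth=1 children=['Z'] left=['J'] right=['M'] parent=T
Step 3 (left): focus=J path=0 depth=1 children=['C'] left=[] right=['E', 'M'] parent=T
Step 4 (up): focus=T path=root depth=0 children=['J', 'E', 'M'] (at root)
Step 5 (down 1): focus=E path=1 depth=1 children=['Z'] left=['J'] right=['M'] parent=T
Step 6 (down 0): focus=Z path=1/0 depth=2 children=[] left=[] right=[] parent=E
Step 7 (up): focus=E path=1 depth=1 children=['Z'] left=['J'] right=['M'] parent=T
Step 8 (right): focus=M path=2 depth=1 children=[] left=['J', 'E'] right=[] parent=T

Answer: 2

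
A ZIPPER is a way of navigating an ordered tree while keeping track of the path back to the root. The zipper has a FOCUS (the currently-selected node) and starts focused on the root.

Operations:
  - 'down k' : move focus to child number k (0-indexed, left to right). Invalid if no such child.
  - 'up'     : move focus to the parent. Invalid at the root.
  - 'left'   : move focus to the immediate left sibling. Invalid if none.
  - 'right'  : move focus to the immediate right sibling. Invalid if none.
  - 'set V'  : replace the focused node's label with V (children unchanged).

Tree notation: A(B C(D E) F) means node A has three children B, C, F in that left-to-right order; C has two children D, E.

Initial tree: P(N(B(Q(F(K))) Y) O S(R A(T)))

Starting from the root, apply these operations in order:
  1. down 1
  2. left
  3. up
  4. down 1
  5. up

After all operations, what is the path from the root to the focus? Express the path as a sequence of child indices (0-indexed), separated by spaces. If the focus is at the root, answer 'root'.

Step 1 (down 1): focus=O path=1 depth=1 children=[] left=['N'] right=['S'] parent=P
Step 2 (left): focus=N path=0 depth=1 children=['B', 'Y'] left=[] right=['O', 'S'] parent=P
Step 3 (up): focus=P path=root depth=0 children=['N', 'O', 'S'] (at root)
Step 4 (down 1): focus=O path=1 depth=1 children=[] left=['N'] right=['S'] parent=P
Step 5 (up): focus=P path=root depth=0 children=['N', 'O', 'S'] (at root)

Answer: root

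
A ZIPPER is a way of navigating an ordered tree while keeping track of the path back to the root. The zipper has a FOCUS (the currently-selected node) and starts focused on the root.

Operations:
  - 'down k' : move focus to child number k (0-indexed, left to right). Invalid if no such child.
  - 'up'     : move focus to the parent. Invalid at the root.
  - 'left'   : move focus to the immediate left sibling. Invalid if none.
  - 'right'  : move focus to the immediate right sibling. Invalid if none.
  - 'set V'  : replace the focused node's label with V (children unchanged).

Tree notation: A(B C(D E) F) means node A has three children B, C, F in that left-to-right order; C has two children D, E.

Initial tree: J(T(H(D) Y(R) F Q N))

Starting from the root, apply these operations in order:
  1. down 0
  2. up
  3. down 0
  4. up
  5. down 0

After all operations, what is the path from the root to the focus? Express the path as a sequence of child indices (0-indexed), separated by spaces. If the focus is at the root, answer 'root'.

Step 1 (down 0): focus=T path=0 depth=1 children=['H', 'Y', 'F', 'Q', 'N'] left=[] right=[] parent=J
Step 2 (up): focus=J path=root depth=0 children=['T'] (at root)
Step 3 (down 0): focus=T path=0 depth=1 children=['H', 'Y', 'F', 'Q', 'N'] left=[] right=[] parent=J
Step 4 (up): focus=J path=root depth=0 children=['T'] (at root)
Step 5 (down 0): focus=T path=0 depth=1 children=['H', 'Y', 'F', 'Q', 'N'] left=[] right=[] parent=J

Answer: 0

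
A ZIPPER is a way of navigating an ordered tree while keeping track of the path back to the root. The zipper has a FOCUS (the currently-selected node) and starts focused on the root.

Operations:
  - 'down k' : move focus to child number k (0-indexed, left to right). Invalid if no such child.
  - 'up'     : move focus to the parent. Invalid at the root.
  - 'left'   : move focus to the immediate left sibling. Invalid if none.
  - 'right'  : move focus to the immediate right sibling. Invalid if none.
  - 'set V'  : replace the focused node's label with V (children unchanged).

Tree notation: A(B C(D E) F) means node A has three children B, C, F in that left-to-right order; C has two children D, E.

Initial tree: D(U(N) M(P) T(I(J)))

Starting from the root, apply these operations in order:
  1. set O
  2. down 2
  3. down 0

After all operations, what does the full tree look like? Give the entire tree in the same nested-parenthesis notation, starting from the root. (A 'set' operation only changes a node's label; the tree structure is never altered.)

Step 1 (set O): focus=O path=root depth=0 children=['U', 'M', 'T'] (at root)
Step 2 (down 2): focus=T path=2 depth=1 children=['I'] left=['U', 'M'] right=[] parent=O
Step 3 (down 0): focus=I path=2/0 depth=2 children=['J'] left=[] right=[] parent=T

Answer: O(U(N) M(P) T(I(J)))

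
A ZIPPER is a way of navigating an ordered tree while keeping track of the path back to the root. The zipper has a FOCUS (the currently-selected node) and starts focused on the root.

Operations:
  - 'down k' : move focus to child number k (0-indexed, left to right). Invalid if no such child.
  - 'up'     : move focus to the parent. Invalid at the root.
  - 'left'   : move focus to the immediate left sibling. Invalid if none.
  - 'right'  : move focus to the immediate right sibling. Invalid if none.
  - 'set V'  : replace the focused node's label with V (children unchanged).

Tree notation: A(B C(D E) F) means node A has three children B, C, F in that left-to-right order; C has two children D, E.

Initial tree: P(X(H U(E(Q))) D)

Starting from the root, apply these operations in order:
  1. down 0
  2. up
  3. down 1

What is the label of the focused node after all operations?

Answer: D

Derivation:
Step 1 (down 0): focus=X path=0 depth=1 children=['H', 'U'] left=[] right=['D'] parent=P
Step 2 (up): focus=P path=root depth=0 children=['X', 'D'] (at root)
Step 3 (down 1): focus=D path=1 depth=1 children=[] left=['X'] right=[] parent=P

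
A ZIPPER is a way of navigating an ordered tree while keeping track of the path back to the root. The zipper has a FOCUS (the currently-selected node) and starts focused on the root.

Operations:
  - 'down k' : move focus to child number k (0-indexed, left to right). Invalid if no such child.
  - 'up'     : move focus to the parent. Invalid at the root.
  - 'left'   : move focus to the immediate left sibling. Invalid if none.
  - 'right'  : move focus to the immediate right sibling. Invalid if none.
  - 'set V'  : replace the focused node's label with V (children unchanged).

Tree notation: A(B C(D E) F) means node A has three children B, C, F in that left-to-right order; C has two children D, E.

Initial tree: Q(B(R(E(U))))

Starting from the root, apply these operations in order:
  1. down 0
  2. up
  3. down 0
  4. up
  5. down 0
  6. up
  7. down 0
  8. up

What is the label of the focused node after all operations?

Step 1 (down 0): focus=B path=0 depth=1 children=['R'] left=[] right=[] parent=Q
Step 2 (up): focus=Q path=root depth=0 children=['B'] (at root)
Step 3 (down 0): focus=B path=0 depth=1 children=['R'] left=[] right=[] parent=Q
Step 4 (up): focus=Q path=root depth=0 children=['B'] (at root)
Step 5 (down 0): focus=B path=0 depth=1 children=['R'] left=[] right=[] parent=Q
Step 6 (up): focus=Q path=root depth=0 children=['B'] (at root)
Step 7 (down 0): focus=B path=0 depth=1 children=['R'] left=[] right=[] parent=Q
Step 8 (up): focus=Q path=root depth=0 children=['B'] (at root)

Answer: Q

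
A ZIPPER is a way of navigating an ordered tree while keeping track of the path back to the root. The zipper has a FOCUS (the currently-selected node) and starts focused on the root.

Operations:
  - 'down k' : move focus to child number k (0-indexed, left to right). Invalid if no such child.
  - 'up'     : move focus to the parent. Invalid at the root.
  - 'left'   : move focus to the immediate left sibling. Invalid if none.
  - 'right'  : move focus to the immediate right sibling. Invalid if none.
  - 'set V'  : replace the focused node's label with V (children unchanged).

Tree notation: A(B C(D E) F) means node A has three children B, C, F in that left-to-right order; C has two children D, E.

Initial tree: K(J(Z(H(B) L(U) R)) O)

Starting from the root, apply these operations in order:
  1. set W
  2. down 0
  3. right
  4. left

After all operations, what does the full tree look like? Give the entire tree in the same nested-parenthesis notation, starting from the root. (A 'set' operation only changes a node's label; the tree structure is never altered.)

Answer: W(J(Z(H(B) L(U) R)) O)

Derivation:
Step 1 (set W): focus=W path=root depth=0 children=['J', 'O'] (at root)
Step 2 (down 0): focus=J path=0 depth=1 children=['Z'] left=[] right=['O'] parent=W
Step 3 (right): focus=O path=1 depth=1 children=[] left=['J'] right=[] parent=W
Step 4 (left): focus=J path=0 depth=1 children=['Z'] left=[] right=['O'] parent=W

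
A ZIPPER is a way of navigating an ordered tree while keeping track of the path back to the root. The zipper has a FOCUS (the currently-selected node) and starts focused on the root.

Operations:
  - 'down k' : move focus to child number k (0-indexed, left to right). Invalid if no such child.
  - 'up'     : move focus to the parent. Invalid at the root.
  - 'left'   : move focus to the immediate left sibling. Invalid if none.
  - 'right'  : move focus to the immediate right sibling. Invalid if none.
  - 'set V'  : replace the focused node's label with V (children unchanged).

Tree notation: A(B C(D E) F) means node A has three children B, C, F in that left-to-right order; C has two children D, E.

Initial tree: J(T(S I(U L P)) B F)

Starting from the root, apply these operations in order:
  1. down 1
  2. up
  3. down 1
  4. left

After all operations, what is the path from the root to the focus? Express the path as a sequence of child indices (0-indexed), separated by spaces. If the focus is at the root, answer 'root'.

Step 1 (down 1): focus=B path=1 depth=1 children=[] left=['T'] right=['F'] parent=J
Step 2 (up): focus=J path=root depth=0 children=['T', 'B', 'F'] (at root)
Step 3 (down 1): focus=B path=1 depth=1 children=[] left=['T'] right=['F'] parent=J
Step 4 (left): focus=T path=0 depth=1 children=['S', 'I'] left=[] right=['B', 'F'] parent=J

Answer: 0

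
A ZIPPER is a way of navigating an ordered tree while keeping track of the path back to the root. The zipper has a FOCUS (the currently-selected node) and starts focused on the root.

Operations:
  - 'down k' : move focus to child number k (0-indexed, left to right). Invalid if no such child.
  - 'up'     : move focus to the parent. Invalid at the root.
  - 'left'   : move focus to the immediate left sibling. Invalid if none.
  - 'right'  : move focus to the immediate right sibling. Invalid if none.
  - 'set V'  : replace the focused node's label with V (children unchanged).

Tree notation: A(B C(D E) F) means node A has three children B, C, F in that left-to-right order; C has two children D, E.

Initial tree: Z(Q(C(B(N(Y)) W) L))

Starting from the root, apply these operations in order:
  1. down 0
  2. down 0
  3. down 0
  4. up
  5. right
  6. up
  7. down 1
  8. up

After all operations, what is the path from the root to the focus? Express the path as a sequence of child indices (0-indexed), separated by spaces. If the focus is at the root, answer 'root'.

Answer: 0

Derivation:
Step 1 (down 0): focus=Q path=0 depth=1 children=['C', 'L'] left=[] right=[] parent=Z
Step 2 (down 0): focus=C path=0/0 depth=2 children=['B', 'W'] left=[] right=['L'] parent=Q
Step 3 (down 0): focus=B path=0/0/0 depth=3 children=['N'] left=[] right=['W'] parent=C
Step 4 (up): focus=C path=0/0 depth=2 children=['B', 'W'] left=[] right=['L'] parent=Q
Step 5 (right): focus=L path=0/1 depth=2 children=[] left=['C'] right=[] parent=Q
Step 6 (up): focus=Q path=0 depth=1 children=['C', 'L'] left=[] right=[] parent=Z
Step 7 (down 1): focus=L path=0/1 depth=2 children=[] left=['C'] right=[] parent=Q
Step 8 (up): focus=Q path=0 depth=1 children=['C', 'L'] left=[] right=[] parent=Z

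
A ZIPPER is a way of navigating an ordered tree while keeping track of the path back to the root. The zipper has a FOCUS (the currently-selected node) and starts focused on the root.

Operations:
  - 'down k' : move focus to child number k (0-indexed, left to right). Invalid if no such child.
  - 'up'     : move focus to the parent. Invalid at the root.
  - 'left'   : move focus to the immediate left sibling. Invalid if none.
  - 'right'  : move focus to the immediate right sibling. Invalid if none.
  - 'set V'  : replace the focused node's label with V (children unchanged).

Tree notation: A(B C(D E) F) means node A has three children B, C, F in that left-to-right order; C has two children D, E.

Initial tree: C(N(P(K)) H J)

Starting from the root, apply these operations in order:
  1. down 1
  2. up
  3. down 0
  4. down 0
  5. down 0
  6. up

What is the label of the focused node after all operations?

Answer: P

Derivation:
Step 1 (down 1): focus=H path=1 depth=1 children=[] left=['N'] right=['J'] parent=C
Step 2 (up): focus=C path=root depth=0 children=['N', 'H', 'J'] (at root)
Step 3 (down 0): focus=N path=0 depth=1 children=['P'] left=[] right=['H', 'J'] parent=C
Step 4 (down 0): focus=P path=0/0 depth=2 children=['K'] left=[] right=[] parent=N
Step 5 (down 0): focus=K path=0/0/0 depth=3 children=[] left=[] right=[] parent=P
Step 6 (up): focus=P path=0/0 depth=2 children=['K'] left=[] right=[] parent=N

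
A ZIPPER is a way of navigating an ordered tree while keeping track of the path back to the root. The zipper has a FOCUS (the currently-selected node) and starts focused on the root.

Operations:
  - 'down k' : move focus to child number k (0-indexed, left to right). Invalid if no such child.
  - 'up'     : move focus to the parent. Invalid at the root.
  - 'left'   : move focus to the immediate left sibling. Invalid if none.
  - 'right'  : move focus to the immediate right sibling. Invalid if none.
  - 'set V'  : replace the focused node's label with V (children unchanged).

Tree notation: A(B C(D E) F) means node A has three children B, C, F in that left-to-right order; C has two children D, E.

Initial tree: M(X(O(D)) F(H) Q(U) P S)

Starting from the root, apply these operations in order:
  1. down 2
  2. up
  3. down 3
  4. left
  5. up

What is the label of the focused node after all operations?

Step 1 (down 2): focus=Q path=2 depth=1 children=['U'] left=['X', 'F'] right=['P', 'S'] parent=M
Step 2 (up): focus=M path=root depth=0 children=['X', 'F', 'Q', 'P', 'S'] (at root)
Step 3 (down 3): focus=P path=3 depth=1 children=[] left=['X', 'F', 'Q'] right=['S'] parent=M
Step 4 (left): focus=Q path=2 depth=1 children=['U'] left=['X', 'F'] right=['P', 'S'] parent=M
Step 5 (up): focus=M path=root depth=0 children=['X', 'F', 'Q', 'P', 'S'] (at root)

Answer: M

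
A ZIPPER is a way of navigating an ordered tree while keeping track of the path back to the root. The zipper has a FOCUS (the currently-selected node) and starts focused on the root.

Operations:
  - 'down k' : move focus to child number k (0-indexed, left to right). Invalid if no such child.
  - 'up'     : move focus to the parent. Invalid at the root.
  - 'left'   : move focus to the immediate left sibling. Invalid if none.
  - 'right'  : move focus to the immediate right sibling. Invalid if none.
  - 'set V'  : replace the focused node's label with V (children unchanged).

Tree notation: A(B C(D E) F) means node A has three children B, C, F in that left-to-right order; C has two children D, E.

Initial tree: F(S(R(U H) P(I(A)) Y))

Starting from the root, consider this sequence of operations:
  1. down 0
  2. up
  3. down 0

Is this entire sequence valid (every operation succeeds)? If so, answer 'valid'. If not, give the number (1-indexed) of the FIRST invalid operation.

Answer: valid

Derivation:
Step 1 (down 0): focus=S path=0 depth=1 children=['R', 'P', 'Y'] left=[] right=[] parent=F
Step 2 (up): focus=F path=root depth=0 children=['S'] (at root)
Step 3 (down 0): focus=S path=0 depth=1 children=['R', 'P', 'Y'] left=[] right=[] parent=F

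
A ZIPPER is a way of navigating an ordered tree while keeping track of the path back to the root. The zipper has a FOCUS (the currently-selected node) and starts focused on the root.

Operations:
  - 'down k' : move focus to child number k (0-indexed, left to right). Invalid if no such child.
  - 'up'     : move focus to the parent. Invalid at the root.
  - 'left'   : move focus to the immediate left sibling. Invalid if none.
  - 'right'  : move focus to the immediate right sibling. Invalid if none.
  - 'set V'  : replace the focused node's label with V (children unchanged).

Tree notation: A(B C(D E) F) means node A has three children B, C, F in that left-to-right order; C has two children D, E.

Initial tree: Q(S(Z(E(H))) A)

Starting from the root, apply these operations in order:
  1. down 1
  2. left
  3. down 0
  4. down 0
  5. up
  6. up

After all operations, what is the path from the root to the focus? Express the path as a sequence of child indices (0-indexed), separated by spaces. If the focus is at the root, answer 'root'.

Answer: 0

Derivation:
Step 1 (down 1): focus=A path=1 depth=1 children=[] left=['S'] right=[] parent=Q
Step 2 (left): focus=S path=0 depth=1 children=['Z'] left=[] right=['A'] parent=Q
Step 3 (down 0): focus=Z path=0/0 depth=2 children=['E'] left=[] right=[] parent=S
Step 4 (down 0): focus=E path=0/0/0 depth=3 children=['H'] left=[] right=[] parent=Z
Step 5 (up): focus=Z path=0/0 depth=2 children=['E'] left=[] right=[] parent=S
Step 6 (up): focus=S path=0 depth=1 children=['Z'] left=[] right=['A'] parent=Q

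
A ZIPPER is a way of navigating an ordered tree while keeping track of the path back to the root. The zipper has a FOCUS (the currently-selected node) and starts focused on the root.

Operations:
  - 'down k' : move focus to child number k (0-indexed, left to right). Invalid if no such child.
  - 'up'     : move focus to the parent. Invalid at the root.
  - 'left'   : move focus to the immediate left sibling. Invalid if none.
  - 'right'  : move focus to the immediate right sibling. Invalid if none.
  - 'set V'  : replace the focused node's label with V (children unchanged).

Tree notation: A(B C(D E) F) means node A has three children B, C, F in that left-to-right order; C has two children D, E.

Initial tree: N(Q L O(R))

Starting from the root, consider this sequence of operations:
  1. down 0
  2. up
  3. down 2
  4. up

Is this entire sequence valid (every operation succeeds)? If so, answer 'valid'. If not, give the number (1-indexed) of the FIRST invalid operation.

Answer: valid

Derivation:
Step 1 (down 0): focus=Q path=0 depth=1 children=[] left=[] right=['L', 'O'] parent=N
Step 2 (up): focus=N path=root depth=0 children=['Q', 'L', 'O'] (at root)
Step 3 (down 2): focus=O path=2 depth=1 children=['R'] left=['Q', 'L'] right=[] parent=N
Step 4 (up): focus=N path=root depth=0 children=['Q', 'L', 'O'] (at root)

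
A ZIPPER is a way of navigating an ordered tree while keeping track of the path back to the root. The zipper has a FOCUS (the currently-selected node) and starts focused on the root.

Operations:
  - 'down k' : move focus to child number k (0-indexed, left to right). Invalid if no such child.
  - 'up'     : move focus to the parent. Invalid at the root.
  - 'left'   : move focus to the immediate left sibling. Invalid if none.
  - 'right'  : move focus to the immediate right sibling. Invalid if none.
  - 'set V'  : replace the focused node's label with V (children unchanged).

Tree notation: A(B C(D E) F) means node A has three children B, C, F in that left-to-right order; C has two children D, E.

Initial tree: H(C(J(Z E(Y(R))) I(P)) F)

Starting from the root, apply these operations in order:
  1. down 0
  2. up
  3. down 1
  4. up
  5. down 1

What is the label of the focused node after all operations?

Answer: F

Derivation:
Step 1 (down 0): focus=C path=0 depth=1 children=['J', 'I'] left=[] right=['F'] parent=H
Step 2 (up): focus=H path=root depth=0 children=['C', 'F'] (at root)
Step 3 (down 1): focus=F path=1 depth=1 children=[] left=['C'] right=[] parent=H
Step 4 (up): focus=H path=root depth=0 children=['C', 'F'] (at root)
Step 5 (down 1): focus=F path=1 depth=1 children=[] left=['C'] right=[] parent=H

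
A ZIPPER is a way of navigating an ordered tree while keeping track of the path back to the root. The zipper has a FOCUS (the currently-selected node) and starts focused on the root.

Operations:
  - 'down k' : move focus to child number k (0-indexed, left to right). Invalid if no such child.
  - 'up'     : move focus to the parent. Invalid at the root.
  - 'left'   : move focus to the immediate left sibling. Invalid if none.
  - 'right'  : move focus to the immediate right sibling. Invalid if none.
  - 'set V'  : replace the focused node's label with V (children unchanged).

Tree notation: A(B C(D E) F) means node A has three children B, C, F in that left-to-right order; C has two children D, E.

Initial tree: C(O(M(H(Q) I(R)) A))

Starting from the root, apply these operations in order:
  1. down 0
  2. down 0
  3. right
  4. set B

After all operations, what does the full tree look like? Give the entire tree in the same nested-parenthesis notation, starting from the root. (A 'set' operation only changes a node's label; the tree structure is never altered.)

Answer: C(O(M(H(Q) I(R)) B))

Derivation:
Step 1 (down 0): focus=O path=0 depth=1 children=['M', 'A'] left=[] right=[] parent=C
Step 2 (down 0): focus=M path=0/0 depth=2 children=['H', 'I'] left=[] right=['A'] parent=O
Step 3 (right): focus=A path=0/1 depth=2 children=[] left=['M'] right=[] parent=O
Step 4 (set B): focus=B path=0/1 depth=2 children=[] left=['M'] right=[] parent=O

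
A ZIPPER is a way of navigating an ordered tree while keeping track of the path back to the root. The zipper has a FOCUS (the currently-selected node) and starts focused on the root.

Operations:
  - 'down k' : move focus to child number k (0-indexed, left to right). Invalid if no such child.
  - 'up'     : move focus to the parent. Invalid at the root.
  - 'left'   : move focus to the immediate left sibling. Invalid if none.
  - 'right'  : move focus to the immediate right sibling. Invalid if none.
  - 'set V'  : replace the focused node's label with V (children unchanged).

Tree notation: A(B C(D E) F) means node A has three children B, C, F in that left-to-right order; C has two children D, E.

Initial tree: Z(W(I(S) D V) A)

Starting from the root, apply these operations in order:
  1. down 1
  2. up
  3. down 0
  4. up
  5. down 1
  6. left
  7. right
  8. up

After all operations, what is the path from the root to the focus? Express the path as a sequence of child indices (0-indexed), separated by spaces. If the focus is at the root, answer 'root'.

Step 1 (down 1): focus=A path=1 depth=1 children=[] left=['W'] right=[] parent=Z
Step 2 (up): focus=Z path=root depth=0 children=['W', 'A'] (at root)
Step 3 (down 0): focus=W path=0 depth=1 children=['I', 'D', 'V'] left=[] right=['A'] parent=Z
Step 4 (up): focus=Z path=root depth=0 children=['W', 'A'] (at root)
Step 5 (down 1): focus=A path=1 depth=1 children=[] left=['W'] right=[] parent=Z
Step 6 (left): focus=W path=0 depth=1 children=['I', 'D', 'V'] left=[] right=['A'] parent=Z
Step 7 (right): focus=A path=1 depth=1 children=[] left=['W'] right=[] parent=Z
Step 8 (up): focus=Z path=root depth=0 children=['W', 'A'] (at root)

Answer: root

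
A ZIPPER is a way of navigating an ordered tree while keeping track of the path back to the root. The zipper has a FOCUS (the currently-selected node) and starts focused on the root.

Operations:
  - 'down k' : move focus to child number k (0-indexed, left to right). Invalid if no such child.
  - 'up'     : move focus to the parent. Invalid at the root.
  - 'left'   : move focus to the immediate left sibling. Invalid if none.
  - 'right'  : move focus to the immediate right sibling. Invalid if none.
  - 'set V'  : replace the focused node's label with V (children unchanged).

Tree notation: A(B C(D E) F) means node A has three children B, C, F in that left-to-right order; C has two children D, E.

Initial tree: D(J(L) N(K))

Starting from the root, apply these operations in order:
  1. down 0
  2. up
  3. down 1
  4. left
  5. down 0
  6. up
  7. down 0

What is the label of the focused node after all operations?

Step 1 (down 0): focus=J path=0 depth=1 children=['L'] left=[] right=['N'] parent=D
Step 2 (up): focus=D path=root depth=0 children=['J', 'N'] (at root)
Step 3 (down 1): focus=N path=1 depth=1 children=['K'] left=['J'] right=[] parent=D
Step 4 (left): focus=J path=0 depth=1 children=['L'] left=[] right=['N'] parent=D
Step 5 (down 0): focus=L path=0/0 depth=2 children=[] left=[] right=[] parent=J
Step 6 (up): focus=J path=0 depth=1 children=['L'] left=[] right=['N'] parent=D
Step 7 (down 0): focus=L path=0/0 depth=2 children=[] left=[] right=[] parent=J

Answer: L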